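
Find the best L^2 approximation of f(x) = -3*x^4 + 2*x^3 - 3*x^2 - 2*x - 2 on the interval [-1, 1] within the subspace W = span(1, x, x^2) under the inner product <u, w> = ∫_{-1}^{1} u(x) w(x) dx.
g(x) = -39*x^2/7 - 4*x/5 - 61/35

The best approximation g ∈ W is the orthogonal projection of f onto W. Writing g = a_0 + a_1 x + a_2 x^2, the coefficients solve the normal equations G · a = b where
  G_{ij} = <φ_i, φ_j> and b_i = <f, φ_i>, with φ_0 = 1, φ_1 = x, φ_2 = x^2.
G =
  [2, 0, 2/3]
  [0, 2/3, 0]
  [2/3, 0, 2/5],
b = (-36/5, -8/15, -356/105).
Solving gives a_0 = -61/35, a_1 = -4/5, a_2 = -39/7, so
  g(x) = -39*x^2/7 - 4*x/5 - 61/35.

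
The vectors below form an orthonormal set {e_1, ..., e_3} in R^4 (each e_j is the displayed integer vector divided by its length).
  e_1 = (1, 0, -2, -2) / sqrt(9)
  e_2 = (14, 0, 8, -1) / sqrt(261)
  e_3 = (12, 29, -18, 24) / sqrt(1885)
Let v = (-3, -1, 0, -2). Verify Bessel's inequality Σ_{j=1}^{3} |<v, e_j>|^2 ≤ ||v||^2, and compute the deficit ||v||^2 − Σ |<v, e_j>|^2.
Σ |<v, e_j>|^2 = 846/65; ||v||^2 = 14; deficit = 64/65

Write each e_j = u_j / sqrt(<u_j, u_j>) where u_j is the displayed integer vector. Then <v, e_j> = <v, u_j> / sqrt(<u_j, u_j>), so |<v, e_j>|^2 = <v, u_j>^2 / <u_j, u_j>.
Coefficients: <v, e_1> = 1/sqrt(9), <v, e_2> = -40/sqrt(261), <v, e_3> = -113/sqrt(1885).
Square and sum: Σ |<v, e_j>|^2 = 846/65.
Compute ||v||^2 = v·v = 14.
Deficit = 14 − 846/65 = 64/65 ≥ 0, confirming Bessel's inequality. (The deficit equals ||v − Σ <v,e_j> e_j||^2, the squared distance from v to span{e_j}.)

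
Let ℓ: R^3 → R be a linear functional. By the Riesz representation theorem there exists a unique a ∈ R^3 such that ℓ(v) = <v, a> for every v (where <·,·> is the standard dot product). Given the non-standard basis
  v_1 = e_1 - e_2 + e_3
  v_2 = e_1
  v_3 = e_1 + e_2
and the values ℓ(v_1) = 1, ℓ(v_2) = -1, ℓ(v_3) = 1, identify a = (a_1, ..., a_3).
a = (-1, 2, 4)

Write a = (a_1, ..., a_3) in the standard basis. For each basis vector v_i, ℓ(v_i) = <v_i, a> is a linear equation in the a_j's. Collect the n equations into a matrix system V a = ℓ, where row i of V is v_i (expressed in the standard basis). Since V is invertible (lower-triangular with 1s on the diagonal, up to permutation), solve by back-substitution:
  V =
[[1, -1, 1],
 [1, 0, 0],
 [1, 1, 0]]
  V a = (1, -1, 1)
Solving gives a = (-1, 2, 4).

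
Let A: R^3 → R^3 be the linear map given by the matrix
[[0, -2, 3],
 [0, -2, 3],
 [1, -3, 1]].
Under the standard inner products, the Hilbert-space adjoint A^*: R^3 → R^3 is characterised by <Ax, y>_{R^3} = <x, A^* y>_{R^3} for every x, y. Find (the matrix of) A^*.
A^* = A^T =
[[0, 0, 1],
 [-2, -2, -3],
 [3, 3, 1]]

For real matrices with standard dot products, the defining identity <Ax, y> = <x, A^* y> gives (Ax)^T y = x^T (A^*) y, i.e. x^T A^T y = x^T (A^*) y. Since this holds for all x, y, we must have A^* = A^T. Therefore
A^* =
[[0, 0, 1],
 [-2, -2, -3],
 [3, 3, 1]].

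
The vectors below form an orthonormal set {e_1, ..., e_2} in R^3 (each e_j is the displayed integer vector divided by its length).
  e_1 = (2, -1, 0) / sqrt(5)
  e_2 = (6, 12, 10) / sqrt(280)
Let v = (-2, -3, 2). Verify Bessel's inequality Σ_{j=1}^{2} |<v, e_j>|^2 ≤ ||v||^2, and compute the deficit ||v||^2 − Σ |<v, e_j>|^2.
Σ |<v, e_j>|^2 = 3; ||v||^2 = 17; deficit = 14

Write each e_j = u_j / sqrt(<u_j, u_j>) where u_j is the displayed integer vector. Then <v, e_j> = <v, u_j> / sqrt(<u_j, u_j>), so |<v, e_j>|^2 = <v, u_j>^2 / <u_j, u_j>.
Coefficients: <v, e_1> = -1/sqrt(5), <v, e_2> = -28/sqrt(280).
Square and sum: Σ |<v, e_j>|^2 = 3.
Compute ||v||^2 = v·v = 17.
Deficit = 17 − 3 = 14 ≥ 0, confirming Bessel's inequality. (The deficit equals ||v − Σ <v,e_j> e_j||^2, the squared distance from v to span{e_j}.)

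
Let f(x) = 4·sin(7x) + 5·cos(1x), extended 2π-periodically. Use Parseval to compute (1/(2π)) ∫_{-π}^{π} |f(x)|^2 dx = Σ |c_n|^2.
Σ |c_n|^2 = 41/2

Expand |f|^2 and use orthogonality of {sin(nx), cos(mx)} on [-π, π]:
  ∫_{-π}^{π} sin(nx)^2 dx = π, ∫ cos(mx)^2 dx = π, and cross terms integrate to 0.
So ∫_{-π}^{π} f(x)^2 dx = 4^2 · π + 5^2 · π = (16 + 25)π.
Divide by 2π: (16 + 25)/2 = 41/2.
By Parseval, this equals Σ |c_n|^2.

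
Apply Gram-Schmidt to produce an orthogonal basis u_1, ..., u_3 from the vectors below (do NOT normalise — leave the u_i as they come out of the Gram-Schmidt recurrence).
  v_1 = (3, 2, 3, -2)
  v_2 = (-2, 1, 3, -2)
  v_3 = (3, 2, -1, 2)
Orthogonal basis:
  u_1 = (3, 2, 3, -2)
  u_2 = (-79/26, 4/13, 51/26, -17/13)
  u_3 = (-140/387, 700/387, 4/129, 508/387)

Apply the Gram-Schmidt recurrence
  u_1 = v_1
  u_i = v_i − Σ_{j<i} ((v_i · u_j) / (u_j · u_j)) · u_j.

Step by step this gives:
  u_1 = (3, 2, 3, -2)
  u_2 = (-79/26, 4/13, 51/26, -17/13)
  u_3 = (-140/387, 700/387, 4/129, 508/387)

Orthogonality check:
  u_2 · u_1 = 0 (should be 0)
  u_3 · u_1 = 0 (should be 0)
  u_3 · u_2 = 0 (should be 0)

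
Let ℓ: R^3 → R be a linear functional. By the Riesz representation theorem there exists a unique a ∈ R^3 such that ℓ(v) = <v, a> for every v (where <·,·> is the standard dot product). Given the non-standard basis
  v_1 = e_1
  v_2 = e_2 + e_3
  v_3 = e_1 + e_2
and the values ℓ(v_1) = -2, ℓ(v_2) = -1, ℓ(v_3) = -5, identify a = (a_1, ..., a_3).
a = (-2, -3, 2)

Write a = (a_1, ..., a_3) in the standard basis. For each basis vector v_i, ℓ(v_i) = <v_i, a> is a linear equation in the a_j's. Collect the n equations into a matrix system V a = ℓ, where row i of V is v_i (expressed in the standard basis). Since V is invertible (lower-triangular with 1s on the diagonal, up to permutation), solve by back-substitution:
  V =
[[1, 0, 0],
 [0, 1, 1],
 [1, 1, 0]]
  V a = (-2, -1, -5)
Solving gives a = (-2, -3, 2).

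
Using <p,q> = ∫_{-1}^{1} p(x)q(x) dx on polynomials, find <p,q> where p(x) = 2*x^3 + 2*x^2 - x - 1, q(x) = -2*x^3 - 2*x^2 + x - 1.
<p,q> = 4/21

Expand the product: p(x)·q(x) = -4*x^6 - 8*x^5 + 4*x^3 - x^2 + 1.
∫_{-1}^{1} of each monomial x^k gives [2/(k+1) if k even, 0 if k odd]. Integrating term-by-term (or equivalently evaluating the antiderivative F(x) = -4*x^7/7 - 4*x^6/3 + x^4 - x^3/3 + x at the endpoints):
  F(1) − F(−1) = -5/21 − (-3/7) = 4/21.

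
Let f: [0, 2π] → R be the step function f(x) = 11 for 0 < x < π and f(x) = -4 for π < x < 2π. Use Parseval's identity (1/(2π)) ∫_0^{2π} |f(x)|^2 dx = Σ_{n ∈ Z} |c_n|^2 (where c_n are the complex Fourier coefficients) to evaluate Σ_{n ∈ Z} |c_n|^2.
Σ |c_n|^2 = 137/2

Parseval equates the L^2 energy of f (normalised by 1/(2π)) with the ℓ^2 sum of its Fourier coefficients: (1/(2π)) ∫_0^{2π} |f|^2 = Σ |c_n|^2.
Compute the left side: (1/(2π)) [∫_0^π 11^2 dx + ∫_π^{2π} (-4)^2 dx] = (1/(2π)) · (121π + 16π) = (121 + 16)/2 = 137/2.
So Σ_{n ∈ Z} |c_n|^2 = 137/2.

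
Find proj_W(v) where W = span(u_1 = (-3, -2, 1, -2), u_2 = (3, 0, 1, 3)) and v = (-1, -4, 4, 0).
proj_W(v) = (-213/146, -299/73, 527/146, 43/73)

Set up U = [u_1 | ... | u_2] ∈ R^(4×2). The projector onto W = col(U) is P = U (U^T U)^(-1) U^T.
Compute U^T U =
  [18, -14]
  [-14, 19],
and U^T v = (15, 1).
Solve U^T U · c = U^T v for the coefficients: c = (299/146, 114/73). The projection is proj_W(v) = U c.
Check: (v - proj_W(v)) · u_1 = 0  (should be 0).
Check: (v - proj_W(v)) · u_2 = 0  (should be 0).
Result: proj_W(v) = (-213/146, -299/73, 527/146, 43/73).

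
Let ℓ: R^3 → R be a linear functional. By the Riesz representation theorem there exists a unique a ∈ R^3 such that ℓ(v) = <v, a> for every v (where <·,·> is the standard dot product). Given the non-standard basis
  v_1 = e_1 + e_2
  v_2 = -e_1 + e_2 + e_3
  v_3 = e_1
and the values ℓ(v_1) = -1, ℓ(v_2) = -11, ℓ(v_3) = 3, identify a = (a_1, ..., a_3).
a = (3, -4, -4)

Write a = (a_1, ..., a_3) in the standard basis. For each basis vector v_i, ℓ(v_i) = <v_i, a> is a linear equation in the a_j's. Collect the n equations into a matrix system V a = ℓ, where row i of V is v_i (expressed in the standard basis). Since V is invertible (lower-triangular with 1s on the diagonal, up to permutation), solve by back-substitution:
  V =
[[1, 1, 0],
 [-1, 1, 1],
 [1, 0, 0]]
  V a = (-1, -11, 3)
Solving gives a = (3, -4, -4).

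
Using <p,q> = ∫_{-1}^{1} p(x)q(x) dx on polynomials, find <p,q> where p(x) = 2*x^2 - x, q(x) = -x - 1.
<p,q> = -2/3

Expand the product: p(x)·q(x) = -2*x^3 - x^2 + x.
∫_{-1}^{1} of each monomial x^k gives [2/(k+1) if k even, 0 if k odd]. Integrating term-by-term (or equivalently evaluating the antiderivative F(x) = -x^4/2 - x^3/3 + x^2/2 at the endpoints):
  F(1) − F(−1) = -1/3 − (1/3) = -2/3.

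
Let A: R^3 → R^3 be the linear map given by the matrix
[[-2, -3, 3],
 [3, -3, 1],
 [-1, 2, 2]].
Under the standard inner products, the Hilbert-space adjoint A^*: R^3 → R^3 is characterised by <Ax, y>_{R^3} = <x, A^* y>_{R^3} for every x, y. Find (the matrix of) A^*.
A^* = A^T =
[[-2, 3, -1],
 [-3, -3, 2],
 [3, 1, 2]]

For real matrices with standard dot products, the defining identity <Ax, y> = <x, A^* y> gives (Ax)^T y = x^T (A^*) y, i.e. x^T A^T y = x^T (A^*) y. Since this holds for all x, y, we must have A^* = A^T. Therefore
A^* =
[[-2, 3, -1],
 [-3, -3, 2],
 [3, 1, 2]].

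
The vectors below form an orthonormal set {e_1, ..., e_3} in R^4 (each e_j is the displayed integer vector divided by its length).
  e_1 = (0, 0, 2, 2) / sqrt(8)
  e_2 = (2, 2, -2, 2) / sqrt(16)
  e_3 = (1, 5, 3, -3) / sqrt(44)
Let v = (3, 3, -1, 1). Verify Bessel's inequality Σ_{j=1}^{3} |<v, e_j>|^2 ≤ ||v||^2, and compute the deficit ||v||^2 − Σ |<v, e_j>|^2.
Σ |<v, e_j>|^2 = 212/11; ||v||^2 = 20; deficit = 8/11

Write each e_j = u_j / sqrt(<u_j, u_j>) where u_j is the displayed integer vector. Then <v, e_j> = <v, u_j> / sqrt(<u_j, u_j>), so |<v, e_j>|^2 = <v, u_j>^2 / <u_j, u_j>.
Coefficients: <v, e_1> = 0/sqrt(8), <v, e_2> = 16/sqrt(16), <v, e_3> = 12/sqrt(44).
Square and sum: Σ |<v, e_j>|^2 = 212/11.
Compute ||v||^2 = v·v = 20.
Deficit = 20 − 212/11 = 8/11 ≥ 0, confirming Bessel's inequality. (The deficit equals ||v − Σ <v,e_j> e_j||^2, the squared distance from v to span{e_j}.)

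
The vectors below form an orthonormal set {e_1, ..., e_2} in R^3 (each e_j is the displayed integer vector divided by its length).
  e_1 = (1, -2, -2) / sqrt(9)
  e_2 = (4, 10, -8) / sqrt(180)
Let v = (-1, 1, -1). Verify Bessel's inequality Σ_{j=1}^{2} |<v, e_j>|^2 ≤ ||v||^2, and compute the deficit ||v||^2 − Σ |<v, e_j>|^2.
Σ |<v, e_j>|^2 = 6/5; ||v||^2 = 3; deficit = 9/5

Write each e_j = u_j / sqrt(<u_j, u_j>) where u_j is the displayed integer vector. Then <v, e_j> = <v, u_j> / sqrt(<u_j, u_j>), so |<v, e_j>|^2 = <v, u_j>^2 / <u_j, u_j>.
Coefficients: <v, e_1> = -1/sqrt(9), <v, e_2> = 14/sqrt(180).
Square and sum: Σ |<v, e_j>|^2 = 6/5.
Compute ||v||^2 = v·v = 3.
Deficit = 3 − 6/5 = 9/5 ≥ 0, confirming Bessel's inequality. (The deficit equals ||v − Σ <v,e_j> e_j||^2, the squared distance from v to span{e_j}.)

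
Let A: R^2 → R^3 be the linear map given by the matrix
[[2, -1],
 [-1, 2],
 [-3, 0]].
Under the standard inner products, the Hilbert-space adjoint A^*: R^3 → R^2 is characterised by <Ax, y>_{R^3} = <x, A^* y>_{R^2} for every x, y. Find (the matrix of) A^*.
A^* = A^T =
[[2, -1, -3],
 [-1, 2, 0]]

For real matrices with standard dot products, the defining identity <Ax, y> = <x, A^* y> gives (Ax)^T y = x^T (A^*) y, i.e. x^T A^T y = x^T (A^*) y. Since this holds for all x, y, we must have A^* = A^T. Therefore
A^* =
[[2, -1, -3],
 [-1, 2, 0]].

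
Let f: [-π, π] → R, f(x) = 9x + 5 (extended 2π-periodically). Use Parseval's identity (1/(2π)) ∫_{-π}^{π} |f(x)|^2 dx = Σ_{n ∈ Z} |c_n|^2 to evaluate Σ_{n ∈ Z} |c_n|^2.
Σ |c_n|^2 = 27π^2 + 25

Expand and integrate term by term over [-π, π]:
  ∫ (9x)^2 dx = 81·(2π^3/3); ∫ 2·9·(5)·x dx = 0 (odd integrand); ∫ 5^2 dx = 25·2π.
So (1/(2π)) ∫_{-π}^{π} (9x + 5)^2 dx = 81π^2/3 + 25 = 27π^2 + 25.
Parseval ⇒ Σ |c_n|^2 = 27π^2 + 25.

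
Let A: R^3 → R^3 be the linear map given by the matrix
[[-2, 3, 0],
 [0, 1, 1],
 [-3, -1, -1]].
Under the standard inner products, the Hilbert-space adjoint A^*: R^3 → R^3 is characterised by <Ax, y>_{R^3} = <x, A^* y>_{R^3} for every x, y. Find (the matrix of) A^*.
A^* = A^T =
[[-2, 0, -3],
 [3, 1, -1],
 [0, 1, -1]]

For real matrices with standard dot products, the defining identity <Ax, y> = <x, A^* y> gives (Ax)^T y = x^T (A^*) y, i.e. x^T A^T y = x^T (A^*) y. Since this holds for all x, y, we must have A^* = A^T. Therefore
A^* =
[[-2, 0, -3],
 [3, 1, -1],
 [0, 1, -1]].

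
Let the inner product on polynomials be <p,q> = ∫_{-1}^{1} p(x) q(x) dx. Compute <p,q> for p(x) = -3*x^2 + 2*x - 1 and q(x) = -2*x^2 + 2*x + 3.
<p,q> = -28/5

Expand the product: p(x)·q(x) = 6*x^4 - 10*x^3 - 3*x^2 + 4*x - 3.
∫_{-1}^{1} of each monomial x^k gives [2/(k+1) if k even, 0 if k odd]. Integrating term-by-term (or equivalently evaluating the antiderivative F(x) = 6*x^5/5 - 5*x^4/2 - x^3 + 2*x^2 - 3*x at the endpoints):
  F(1) − F(−1) = -33/10 − (23/10) = -28/5.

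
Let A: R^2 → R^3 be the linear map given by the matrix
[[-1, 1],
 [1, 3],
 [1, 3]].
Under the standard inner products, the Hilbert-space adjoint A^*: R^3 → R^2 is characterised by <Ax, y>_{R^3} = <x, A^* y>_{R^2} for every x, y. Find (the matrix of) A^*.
A^* = A^T =
[[-1, 1, 1],
 [1, 3, 3]]

For real matrices with standard dot products, the defining identity <Ax, y> = <x, A^* y> gives (Ax)^T y = x^T (A^*) y, i.e. x^T A^T y = x^T (A^*) y. Since this holds for all x, y, we must have A^* = A^T. Therefore
A^* =
[[-1, 1, 1],
 [1, 3, 3]].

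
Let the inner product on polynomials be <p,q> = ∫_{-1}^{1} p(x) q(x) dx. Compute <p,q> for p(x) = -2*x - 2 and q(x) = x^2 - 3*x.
<p,q> = 8/3

Expand the product: p(x)·q(x) = -2*x^3 + 4*x^2 + 6*x.
∫_{-1}^{1} of each monomial x^k gives [2/(k+1) if k even, 0 if k odd]. Integrating term-by-term (or equivalently evaluating the antiderivative F(x) = -x^4/2 + 4*x^3/3 + 3*x^2 at the endpoints):
  F(1) − F(−1) = 23/6 − (7/6) = 8/3.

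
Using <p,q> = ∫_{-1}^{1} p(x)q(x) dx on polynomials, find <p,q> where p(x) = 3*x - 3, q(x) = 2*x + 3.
<p,q> = -14

Expand the product: p(x)·q(x) = 6*x^2 + 3*x - 9.
∫_{-1}^{1} of each monomial x^k gives [2/(k+1) if k even, 0 if k odd]. Integrating term-by-term (or equivalently evaluating the antiderivative F(x) = 2*x^3 + 3*x^2/2 - 9*x at the endpoints):
  F(1) − F(−1) = -11/2 − (17/2) = -14.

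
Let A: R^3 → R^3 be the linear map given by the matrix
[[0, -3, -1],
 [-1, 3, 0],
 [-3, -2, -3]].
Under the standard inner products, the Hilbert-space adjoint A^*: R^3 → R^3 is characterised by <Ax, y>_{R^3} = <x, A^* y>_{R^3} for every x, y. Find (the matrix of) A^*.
A^* = A^T =
[[0, -1, -3],
 [-3, 3, -2],
 [-1, 0, -3]]

For real matrices with standard dot products, the defining identity <Ax, y> = <x, A^* y> gives (Ax)^T y = x^T (A^*) y, i.e. x^T A^T y = x^T (A^*) y. Since this holds for all x, y, we must have A^* = A^T. Therefore
A^* =
[[0, -1, -3],
 [-3, 3, -2],
 [-1, 0, -3]].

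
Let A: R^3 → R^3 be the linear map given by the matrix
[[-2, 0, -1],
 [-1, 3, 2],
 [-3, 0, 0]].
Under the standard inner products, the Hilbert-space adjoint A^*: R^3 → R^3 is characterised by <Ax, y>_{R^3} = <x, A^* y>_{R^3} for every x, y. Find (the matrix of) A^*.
A^* = A^T =
[[-2, -1, -3],
 [0, 3, 0],
 [-1, 2, 0]]

For real matrices with standard dot products, the defining identity <Ax, y> = <x, A^* y> gives (Ax)^T y = x^T (A^*) y, i.e. x^T A^T y = x^T (A^*) y. Since this holds for all x, y, we must have A^* = A^T. Therefore
A^* =
[[-2, -1, -3],
 [0, 3, 0],
 [-1, 2, 0]].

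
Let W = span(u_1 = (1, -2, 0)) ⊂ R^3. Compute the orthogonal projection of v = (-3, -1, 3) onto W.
proj_W(v) = (-1/5, 2/5, 0)

Set up U = [u_1 | ... | u_1] ∈ R^(3×1). The projector onto W = col(U) is P = U (U^T U)^(-1) U^T.
Compute U^T U =
  [5],
and U^T v = (-1).
Solve U^T U · c = U^T v for the coefficients: c = (-1/5). The projection is proj_W(v) = U c.
Check: (v - proj_W(v)) · u_1 = 0  (should be 0).
Result: proj_W(v) = (-1/5, 2/5, 0).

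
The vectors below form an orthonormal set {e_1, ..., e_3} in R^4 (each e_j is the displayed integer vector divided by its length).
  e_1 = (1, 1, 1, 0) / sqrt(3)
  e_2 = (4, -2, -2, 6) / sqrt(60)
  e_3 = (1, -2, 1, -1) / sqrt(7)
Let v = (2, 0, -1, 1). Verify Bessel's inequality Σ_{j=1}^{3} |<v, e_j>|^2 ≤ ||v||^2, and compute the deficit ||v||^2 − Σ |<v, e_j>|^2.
Σ |<v, e_j>|^2 = 23/5; ||v||^2 = 6; deficit = 7/5

Write each e_j = u_j / sqrt(<u_j, u_j>) where u_j is the displayed integer vector. Then <v, e_j> = <v, u_j> / sqrt(<u_j, u_j>), so |<v, e_j>|^2 = <v, u_j>^2 / <u_j, u_j>.
Coefficients: <v, e_1> = 1/sqrt(3), <v, e_2> = 16/sqrt(60), <v, e_3> = 0/sqrt(7).
Square and sum: Σ |<v, e_j>|^2 = 23/5.
Compute ||v||^2 = v·v = 6.
Deficit = 6 − 23/5 = 7/5 ≥ 0, confirming Bessel's inequality. (The deficit equals ||v − Σ <v,e_j> e_j||^2, the squared distance from v to span{e_j}.)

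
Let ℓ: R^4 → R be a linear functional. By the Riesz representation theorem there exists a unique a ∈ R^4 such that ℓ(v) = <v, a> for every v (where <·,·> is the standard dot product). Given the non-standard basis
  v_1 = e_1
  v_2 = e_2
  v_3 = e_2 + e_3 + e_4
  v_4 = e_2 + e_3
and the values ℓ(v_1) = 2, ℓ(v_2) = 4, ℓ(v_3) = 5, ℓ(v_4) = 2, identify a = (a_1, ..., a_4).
a = (2, 4, -2, 3)

Write a = (a_1, ..., a_4) in the standard basis. For each basis vector v_i, ℓ(v_i) = <v_i, a> is a linear equation in the a_j's. Collect the n equations into a matrix system V a = ℓ, where row i of V is v_i (expressed in the standard basis). Since V is invertible (lower-triangular with 1s on the diagonal, up to permutation), solve by back-substitution:
  V =
[[1, 0, 0, 0],
 [0, 1, 0, 0],
 [0, 1, 1, 1],
 [0, 1, 1, 0]]
  V a = (2, 4, 5, 2)
Solving gives a = (2, 4, -2, 3).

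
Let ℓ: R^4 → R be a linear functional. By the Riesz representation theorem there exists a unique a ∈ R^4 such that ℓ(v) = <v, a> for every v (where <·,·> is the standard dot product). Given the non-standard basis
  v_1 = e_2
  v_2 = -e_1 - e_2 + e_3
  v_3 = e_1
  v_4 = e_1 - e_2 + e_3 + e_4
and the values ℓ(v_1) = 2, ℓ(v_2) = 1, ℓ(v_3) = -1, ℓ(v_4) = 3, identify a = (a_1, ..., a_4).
a = (-1, 2, 2, 4)

Write a = (a_1, ..., a_4) in the standard basis. For each basis vector v_i, ℓ(v_i) = <v_i, a> is a linear equation in the a_j's. Collect the n equations into a matrix system V a = ℓ, where row i of V is v_i (expressed in the standard basis). Since V is invertible (lower-triangular with 1s on the diagonal, up to permutation), solve by back-substitution:
  V =
[[0, 1, 0, 0],
 [-1, -1, 1, 0],
 [1, 0, 0, 0],
 [1, -1, 1, 1]]
  V a = (2, 1, -1, 3)
Solving gives a = (-1, 2, 2, 4).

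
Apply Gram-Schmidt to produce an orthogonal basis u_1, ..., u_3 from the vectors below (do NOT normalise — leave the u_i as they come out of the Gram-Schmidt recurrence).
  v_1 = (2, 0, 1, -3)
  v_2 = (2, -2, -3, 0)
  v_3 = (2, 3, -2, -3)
Orthogonal basis:
  u_1 = (2, 0, 1, -3)
  u_2 = (13/7, -2, -43/14, 3/14)
  u_3 = (6/79, 267/79, -174/79, -54/79)

Apply the Gram-Schmidt recurrence
  u_1 = v_1
  u_i = v_i − Σ_{j<i} ((v_i · u_j) / (u_j · u_j)) · u_j.

Step by step this gives:
  u_1 = (2, 0, 1, -3)
  u_2 = (13/7, -2, -43/14, 3/14)
  u_3 = (6/79, 267/79, -174/79, -54/79)

Orthogonality check:
  u_2 · u_1 = 0 (should be 0)
  u_3 · u_1 = 0 (should be 0)
  u_3 · u_2 = 0 (should be 0)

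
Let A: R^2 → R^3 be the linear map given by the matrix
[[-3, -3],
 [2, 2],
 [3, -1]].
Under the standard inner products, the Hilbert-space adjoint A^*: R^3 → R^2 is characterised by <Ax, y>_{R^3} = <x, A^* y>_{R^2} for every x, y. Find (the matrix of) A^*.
A^* = A^T =
[[-3, 2, 3],
 [-3, 2, -1]]

For real matrices with standard dot products, the defining identity <Ax, y> = <x, A^* y> gives (Ax)^T y = x^T (A^*) y, i.e. x^T A^T y = x^T (A^*) y. Since this holds for all x, y, we must have A^* = A^T. Therefore
A^* =
[[-3, 2, 3],
 [-3, 2, -1]].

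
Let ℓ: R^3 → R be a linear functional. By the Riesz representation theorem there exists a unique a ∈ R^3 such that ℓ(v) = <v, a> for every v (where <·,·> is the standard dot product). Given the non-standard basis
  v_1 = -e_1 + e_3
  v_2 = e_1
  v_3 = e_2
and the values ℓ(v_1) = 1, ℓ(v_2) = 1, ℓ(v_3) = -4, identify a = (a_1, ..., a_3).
a = (1, -4, 2)

Write a = (a_1, ..., a_3) in the standard basis. For each basis vector v_i, ℓ(v_i) = <v_i, a> is a linear equation in the a_j's. Collect the n equations into a matrix system V a = ℓ, where row i of V is v_i (expressed in the standard basis). Since V is invertible (lower-triangular with 1s on the diagonal, up to permutation), solve by back-substitution:
  V =
[[-1, 0, 1],
 [1, 0, 0],
 [0, 1, 0]]
  V a = (1, 1, -4)
Solving gives a = (1, -4, 2).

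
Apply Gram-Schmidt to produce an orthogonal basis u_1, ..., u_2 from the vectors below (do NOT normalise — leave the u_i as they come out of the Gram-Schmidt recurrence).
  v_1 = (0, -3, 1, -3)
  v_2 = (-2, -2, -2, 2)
Orthogonal basis:
  u_1 = (0, -3, 1, -3)
  u_2 = (-2, -44/19, -36/19, 32/19)

Apply the Gram-Schmidt recurrence
  u_1 = v_1
  u_i = v_i − Σ_{j<i} ((v_i · u_j) / (u_j · u_j)) · u_j.

Step by step this gives:
  u_1 = (0, -3, 1, -3)
  u_2 = (-2, -44/19, -36/19, 32/19)

Orthogonality check:
  u_2 · u_1 = 0 (should be 0)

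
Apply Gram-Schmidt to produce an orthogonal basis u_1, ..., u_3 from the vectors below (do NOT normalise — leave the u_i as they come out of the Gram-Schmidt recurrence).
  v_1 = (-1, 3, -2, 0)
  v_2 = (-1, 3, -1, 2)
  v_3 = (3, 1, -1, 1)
Orthogonal basis:
  u_1 = (-1, 3, -2, 0)
  u_2 = (-1/7, 3/7, 5/7, 2)
  u_3 = (35/11, 5/11, -10/11, 5/11)

Apply the Gram-Schmidt recurrence
  u_1 = v_1
  u_i = v_i − Σ_{j<i} ((v_i · u_j) / (u_j · u_j)) · u_j.

Step by step this gives:
  u_1 = (-1, 3, -2, 0)
  u_2 = (-1/7, 3/7, 5/7, 2)
  u_3 = (35/11, 5/11, -10/11, 5/11)

Orthogonality check:
  u_2 · u_1 = 0 (should be 0)
  u_3 · u_1 = 0 (should be 0)
  u_3 · u_2 = 0 (should be 0)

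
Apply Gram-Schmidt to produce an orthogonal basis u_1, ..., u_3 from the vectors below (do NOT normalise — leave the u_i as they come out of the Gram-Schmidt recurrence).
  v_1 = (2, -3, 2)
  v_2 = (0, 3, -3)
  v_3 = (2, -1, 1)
Orthogonal basis:
  u_1 = (2, -3, 2)
  u_2 = (30/17, 6/17, -21/17)
  u_3 = (2/9, 4/9, 4/9)

Apply the Gram-Schmidt recurrence
  u_1 = v_1
  u_i = v_i − Σ_{j<i} ((v_i · u_j) / (u_j · u_j)) · u_j.

Step by step this gives:
  u_1 = (2, -3, 2)
  u_2 = (30/17, 6/17, -21/17)
  u_3 = (2/9, 4/9, 4/9)

Orthogonality check:
  u_2 · u_1 = 0 (should be 0)
  u_3 · u_1 = 0 (should be 0)
  u_3 · u_2 = 0 (should be 0)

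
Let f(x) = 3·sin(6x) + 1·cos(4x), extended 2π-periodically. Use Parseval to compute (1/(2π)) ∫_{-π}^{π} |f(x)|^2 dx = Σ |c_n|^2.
Σ |c_n|^2 = 5

Expand |f|^2 and use orthogonality of {sin(nx), cos(mx)} on [-π, π]:
  ∫_{-π}^{π} sin(nx)^2 dx = π, ∫ cos(mx)^2 dx = π, and cross terms integrate to 0.
So ∫_{-π}^{π} f(x)^2 dx = 3^2 · π + 1^2 · π = (9 + 1)π.
Divide by 2π: (9 + 1)/2 = 5.
By Parseval, this equals Σ |c_n|^2.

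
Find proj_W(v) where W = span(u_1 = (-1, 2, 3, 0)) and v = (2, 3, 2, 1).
proj_W(v) = (-5/7, 10/7, 15/7, 0)

Set up U = [u_1 | ... | u_1] ∈ R^(4×1). The projector onto W = col(U) is P = U (U^T U)^(-1) U^T.
Compute U^T U =
  [14],
and U^T v = (10).
Solve U^T U · c = U^T v for the coefficients: c = (5/7). The projection is proj_W(v) = U c.
Check: (v - proj_W(v)) · u_1 = 0  (should be 0).
Result: proj_W(v) = (-5/7, 10/7, 15/7, 0).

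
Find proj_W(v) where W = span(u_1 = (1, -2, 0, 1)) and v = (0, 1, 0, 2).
proj_W(v) = (0, 0, 0, 0)

Set up U = [u_1 | ... | u_1] ∈ R^(4×1). The projector onto W = col(U) is P = U (U^T U)^(-1) U^T.
Compute U^T U =
  [6],
and U^T v = (0).
Solve U^T U · c = U^T v for the coefficients: c = (0). The projection is proj_W(v) = U c.
Check: (v - proj_W(v)) · u_1 = 0  (should be 0).
Result: proj_W(v) = (0, 0, 0, 0).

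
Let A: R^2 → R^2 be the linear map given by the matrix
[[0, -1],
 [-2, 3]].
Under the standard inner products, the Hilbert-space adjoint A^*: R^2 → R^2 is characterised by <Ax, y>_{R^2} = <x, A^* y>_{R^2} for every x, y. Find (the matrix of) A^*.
A^* = A^T =
[[0, -2],
 [-1, 3]]

For real matrices with standard dot products, the defining identity <Ax, y> = <x, A^* y> gives (Ax)^T y = x^T (A^*) y, i.e. x^T A^T y = x^T (A^*) y. Since this holds for all x, y, we must have A^* = A^T. Therefore
A^* =
[[0, -2],
 [-1, 3]].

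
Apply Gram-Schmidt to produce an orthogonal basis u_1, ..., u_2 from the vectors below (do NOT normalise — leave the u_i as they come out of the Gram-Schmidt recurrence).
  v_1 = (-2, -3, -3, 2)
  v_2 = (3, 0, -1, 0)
Orthogonal basis:
  u_1 = (-2, -3, -3, 2)
  u_2 = (36/13, -9/26, -35/26, 3/13)

Apply the Gram-Schmidt recurrence
  u_1 = v_1
  u_i = v_i − Σ_{j<i} ((v_i · u_j) / (u_j · u_j)) · u_j.

Step by step this gives:
  u_1 = (-2, -3, -3, 2)
  u_2 = (36/13, -9/26, -35/26, 3/13)

Orthogonality check:
  u_2 · u_1 = 0 (should be 0)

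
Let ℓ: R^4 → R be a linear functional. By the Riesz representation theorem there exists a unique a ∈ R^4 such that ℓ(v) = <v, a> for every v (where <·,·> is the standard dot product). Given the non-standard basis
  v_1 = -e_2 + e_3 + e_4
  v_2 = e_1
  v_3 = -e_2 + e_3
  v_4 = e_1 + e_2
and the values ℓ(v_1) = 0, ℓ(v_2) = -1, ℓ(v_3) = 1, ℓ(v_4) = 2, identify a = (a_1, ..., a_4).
a = (-1, 3, 4, -1)

Write a = (a_1, ..., a_4) in the standard basis. For each basis vector v_i, ℓ(v_i) = <v_i, a> is a linear equation in the a_j's. Collect the n equations into a matrix system V a = ℓ, where row i of V is v_i (expressed in the standard basis). Since V is invertible (lower-triangular with 1s on the diagonal, up to permutation), solve by back-substitution:
  V =
[[0, -1, 1, 1],
 [1, 0, 0, 0],
 [0, -1, 1, 0],
 [1, 1, 0, 0]]
  V a = (0, -1, 1, 2)
Solving gives a = (-1, 3, 4, -1).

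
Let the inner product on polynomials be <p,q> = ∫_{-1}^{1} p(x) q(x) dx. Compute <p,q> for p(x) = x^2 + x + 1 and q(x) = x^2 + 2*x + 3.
<p,q> = 52/5

Expand the product: p(x)·q(x) = x^4 + 3*x^3 + 6*x^2 + 5*x + 3.
∫_{-1}^{1} of each monomial x^k gives [2/(k+1) if k even, 0 if k odd]. Integrating term-by-term (or equivalently evaluating the antiderivative F(x) = x^5/5 + 3*x^4/4 + 2*x^3 + 5*x^2/2 + 3*x at the endpoints):
  F(1) − F(−1) = 169/20 − (-39/20) = 52/5.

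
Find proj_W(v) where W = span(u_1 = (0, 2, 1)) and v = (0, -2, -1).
proj_W(v) = (0, -2, -1)

Set up U = [u_1 | ... | u_1] ∈ R^(3×1). The projector onto W = col(U) is P = U (U^T U)^(-1) U^T.
Compute U^T U =
  [5],
and U^T v = (-5).
Solve U^T U · c = U^T v for the coefficients: c = (-1). The projection is proj_W(v) = U c.
Check: (v - proj_W(v)) · u_1 = 0  (should be 0).
Result: proj_W(v) = (0, -2, -1).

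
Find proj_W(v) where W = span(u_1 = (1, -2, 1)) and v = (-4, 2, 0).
proj_W(v) = (-4/3, 8/3, -4/3)

Set up U = [u_1 | ... | u_1] ∈ R^(3×1). The projector onto W = col(U) is P = U (U^T U)^(-1) U^T.
Compute U^T U =
  [6],
and U^T v = (-8).
Solve U^T U · c = U^T v for the coefficients: c = (-4/3). The projection is proj_W(v) = U c.
Check: (v - proj_W(v)) · u_1 = 0  (should be 0).
Result: proj_W(v) = (-4/3, 8/3, -4/3).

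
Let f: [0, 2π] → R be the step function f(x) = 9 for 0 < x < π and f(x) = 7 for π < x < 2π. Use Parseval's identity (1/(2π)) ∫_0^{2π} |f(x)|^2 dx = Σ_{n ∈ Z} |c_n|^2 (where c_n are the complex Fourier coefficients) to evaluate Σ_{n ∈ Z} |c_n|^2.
Σ |c_n|^2 = 65

Parseval equates the L^2 energy of f (normalised by 1/(2π)) with the ℓ^2 sum of its Fourier coefficients: (1/(2π)) ∫_0^{2π} |f|^2 = Σ |c_n|^2.
Compute the left side: (1/(2π)) [∫_0^π 9^2 dx + ∫_π^{2π} 7^2 dx] = (1/(2π)) · (81π + 49π) = (81 + 49)/2 = 65.
So Σ_{n ∈ Z} |c_n|^2 = 65.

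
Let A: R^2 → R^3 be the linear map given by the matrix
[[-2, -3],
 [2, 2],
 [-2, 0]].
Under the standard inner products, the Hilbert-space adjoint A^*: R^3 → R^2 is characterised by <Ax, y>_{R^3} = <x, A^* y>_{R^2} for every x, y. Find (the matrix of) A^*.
A^* = A^T =
[[-2, 2, -2],
 [-3, 2, 0]]

For real matrices with standard dot products, the defining identity <Ax, y> = <x, A^* y> gives (Ax)^T y = x^T (A^*) y, i.e. x^T A^T y = x^T (A^*) y. Since this holds for all x, y, we must have A^* = A^T. Therefore
A^* =
[[-2, 2, -2],
 [-3, 2, 0]].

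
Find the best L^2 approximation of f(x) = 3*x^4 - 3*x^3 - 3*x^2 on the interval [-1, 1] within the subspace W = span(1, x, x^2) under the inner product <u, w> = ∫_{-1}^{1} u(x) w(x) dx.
g(x) = -3*x^2/7 - 9*x/5 - 9/35

The best approximation g ∈ W is the orthogonal projection of f onto W. Writing g = a_0 + a_1 x + a_2 x^2, the coefficients solve the normal equations G · a = b where
  G_{ij} = <φ_i, φ_j> and b_i = <f, φ_i>, with φ_0 = 1, φ_1 = x, φ_2 = x^2.
G =
  [2, 0, 2/3]
  [0, 2/3, 0]
  [2/3, 0, 2/5],
b = (-4/5, -6/5, -12/35).
Solving gives a_0 = -9/35, a_1 = -9/5, a_2 = -3/7, so
  g(x) = -3*x^2/7 - 9*x/5 - 9/35.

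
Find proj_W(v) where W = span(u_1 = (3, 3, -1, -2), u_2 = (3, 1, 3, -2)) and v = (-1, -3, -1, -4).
proj_W(v) = (-1/3, -19/45, 13/45, 2/9)

Set up U = [u_1 | ... | u_2] ∈ R^(4×2). The projector onto W = col(U) is P = U (U^T U)^(-1) U^T.
Compute U^T U =
  [23, 13]
  [13, 23],
and U^T v = (-3, -1).
Solve U^T U · c = U^T v for the coefficients: c = (-7/45, 2/45). The projection is proj_W(v) = U c.
Check: (v - proj_W(v)) · u_1 = 0  (should be 0).
Check: (v - proj_W(v)) · u_2 = 0  (should be 0).
Result: proj_W(v) = (-1/3, -19/45, 13/45, 2/9).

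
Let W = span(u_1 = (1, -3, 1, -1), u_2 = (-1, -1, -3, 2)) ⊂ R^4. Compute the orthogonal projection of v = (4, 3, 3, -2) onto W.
proj_W(v) = (20/19, 140/57, 220/57, -140/57)

Set up U = [u_1 | ... | u_2] ∈ R^(4×2). The projector onto W = col(U) is P = U (U^T U)^(-1) U^T.
Compute U^T U =
  [12, -3]
  [-3, 15],
and U^T v = (0, -20).
Solve U^T U · c = U^T v for the coefficients: c = (-20/57, -80/57). The projection is proj_W(v) = U c.
Check: (v - proj_W(v)) · u_1 = 0  (should be 0).
Check: (v - proj_W(v)) · u_2 = 0  (should be 0).
Result: proj_W(v) = (20/19, 140/57, 220/57, -140/57).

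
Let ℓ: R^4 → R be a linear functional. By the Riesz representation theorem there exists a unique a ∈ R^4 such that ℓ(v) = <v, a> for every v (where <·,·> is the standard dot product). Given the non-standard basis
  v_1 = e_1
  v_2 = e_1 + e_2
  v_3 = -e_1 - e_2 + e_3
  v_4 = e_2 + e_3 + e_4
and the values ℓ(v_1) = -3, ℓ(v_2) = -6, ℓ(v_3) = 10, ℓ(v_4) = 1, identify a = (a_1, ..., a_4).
a = (-3, -3, 4, 0)

Write a = (a_1, ..., a_4) in the standard basis. For each basis vector v_i, ℓ(v_i) = <v_i, a> is a linear equation in the a_j's. Collect the n equations into a matrix system V a = ℓ, where row i of V is v_i (expressed in the standard basis). Since V is invertible (lower-triangular with 1s on the diagonal, up to permutation), solve by back-substitution:
  V =
[[1, 0, 0, 0],
 [1, 1, 0, 0],
 [-1, -1, 1, 0],
 [0, 1, 1, 1]]
  V a = (-3, -6, 10, 1)
Solving gives a = (-3, -3, 4, 0).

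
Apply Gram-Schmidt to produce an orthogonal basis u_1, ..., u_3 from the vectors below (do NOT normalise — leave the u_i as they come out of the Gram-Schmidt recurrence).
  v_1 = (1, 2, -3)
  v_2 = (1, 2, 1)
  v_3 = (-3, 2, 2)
Orthogonal basis:
  u_1 = (1, 2, -3)
  u_2 = (6/7, 12/7, 10/7)
  u_3 = (-16/5, 8/5, 0)

Apply the Gram-Schmidt recurrence
  u_1 = v_1
  u_i = v_i − Σ_{j<i} ((v_i · u_j) / (u_j · u_j)) · u_j.

Step by step this gives:
  u_1 = (1, 2, -3)
  u_2 = (6/7, 12/7, 10/7)
  u_3 = (-16/5, 8/5, 0)

Orthogonality check:
  u_2 · u_1 = 0 (should be 0)
  u_3 · u_1 = 0 (should be 0)
  u_3 · u_2 = 0 (should be 0)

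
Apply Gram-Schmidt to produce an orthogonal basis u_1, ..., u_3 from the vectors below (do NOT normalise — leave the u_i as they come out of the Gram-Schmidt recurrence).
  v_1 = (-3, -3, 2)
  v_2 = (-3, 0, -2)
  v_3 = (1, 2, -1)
Orthogonal basis:
  u_1 = (-3, -3, 2)
  u_2 = (-51/22, 15/22, -27/11)
  u_3 = (-6/29, 12/29, 9/29)

Apply the Gram-Schmidt recurrence
  u_1 = v_1
  u_i = v_i − Σ_{j<i} ((v_i · u_j) / (u_j · u_j)) · u_j.

Step by step this gives:
  u_1 = (-3, -3, 2)
  u_2 = (-51/22, 15/22, -27/11)
  u_3 = (-6/29, 12/29, 9/29)

Orthogonality check:
  u_2 · u_1 = 0 (should be 0)
  u_3 · u_1 = 0 (should be 0)
  u_3 · u_2 = 0 (should be 0)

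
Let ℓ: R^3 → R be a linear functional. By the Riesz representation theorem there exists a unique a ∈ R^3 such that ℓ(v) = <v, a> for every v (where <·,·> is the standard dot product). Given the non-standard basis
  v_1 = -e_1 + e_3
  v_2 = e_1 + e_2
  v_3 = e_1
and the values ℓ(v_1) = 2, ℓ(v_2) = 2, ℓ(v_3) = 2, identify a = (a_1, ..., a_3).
a = (2, 0, 4)

Write a = (a_1, ..., a_3) in the standard basis. For each basis vector v_i, ℓ(v_i) = <v_i, a> is a linear equation in the a_j's. Collect the n equations into a matrix system V a = ℓ, where row i of V is v_i (expressed in the standard basis). Since V is invertible (lower-triangular with 1s on the diagonal, up to permutation), solve by back-substitution:
  V =
[[-1, 0, 1],
 [1, 1, 0],
 [1, 0, 0]]
  V a = (2, 2, 2)
Solving gives a = (2, 0, 4).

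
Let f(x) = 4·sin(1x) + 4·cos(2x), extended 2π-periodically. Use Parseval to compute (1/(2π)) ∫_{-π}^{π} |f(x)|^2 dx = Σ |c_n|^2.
Σ |c_n|^2 = 16

Expand |f|^2 and use orthogonality of {sin(nx), cos(mx)} on [-π, π]:
  ∫_{-π}^{π} sin(nx)^2 dx = π, ∫ cos(mx)^2 dx = π, and cross terms integrate to 0.
So ∫_{-π}^{π} f(x)^2 dx = 4^2 · π + 4^2 · π = (16 + 16)π.
Divide by 2π: (16 + 16)/2 = 16.
By Parseval, this equals Σ |c_n|^2.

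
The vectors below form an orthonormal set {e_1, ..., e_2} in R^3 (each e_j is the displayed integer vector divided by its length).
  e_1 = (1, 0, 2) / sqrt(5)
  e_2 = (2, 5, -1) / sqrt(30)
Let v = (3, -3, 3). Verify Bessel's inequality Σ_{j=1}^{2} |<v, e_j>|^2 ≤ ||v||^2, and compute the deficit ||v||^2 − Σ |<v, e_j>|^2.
Σ |<v, e_j>|^2 = 21; ||v||^2 = 27; deficit = 6

Write each e_j = u_j / sqrt(<u_j, u_j>) where u_j is the displayed integer vector. Then <v, e_j> = <v, u_j> / sqrt(<u_j, u_j>), so |<v, e_j>|^2 = <v, u_j>^2 / <u_j, u_j>.
Coefficients: <v, e_1> = 9/sqrt(5), <v, e_2> = -12/sqrt(30).
Square and sum: Σ |<v, e_j>|^2 = 21.
Compute ||v||^2 = v·v = 27.
Deficit = 27 − 21 = 6 ≥ 0, confirming Bessel's inequality. (The deficit equals ||v − Σ <v,e_j> e_j||^2, the squared distance from v to span{e_j}.)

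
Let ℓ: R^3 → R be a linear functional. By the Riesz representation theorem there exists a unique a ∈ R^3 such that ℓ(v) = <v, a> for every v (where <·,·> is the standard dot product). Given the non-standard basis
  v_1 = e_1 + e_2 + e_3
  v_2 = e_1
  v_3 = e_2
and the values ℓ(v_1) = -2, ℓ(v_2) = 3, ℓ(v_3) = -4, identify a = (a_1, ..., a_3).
a = (3, -4, -1)

Write a = (a_1, ..., a_3) in the standard basis. For each basis vector v_i, ℓ(v_i) = <v_i, a> is a linear equation in the a_j's. Collect the n equations into a matrix system V a = ℓ, where row i of V is v_i (expressed in the standard basis). Since V is invertible (lower-triangular with 1s on the diagonal, up to permutation), solve by back-substitution:
  V =
[[1, 1, 1],
 [1, 0, 0],
 [0, 1, 0]]
  V a = (-2, 3, -4)
Solving gives a = (3, -4, -1).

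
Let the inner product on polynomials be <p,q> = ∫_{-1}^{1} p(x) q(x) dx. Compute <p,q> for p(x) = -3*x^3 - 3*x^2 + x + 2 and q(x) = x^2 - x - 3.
<p,q> = -16/3

Expand the product: p(x)·q(x) = -3*x^5 + 13*x^3 + 10*x^2 - 5*x - 6.
∫_{-1}^{1} of each monomial x^k gives [2/(k+1) if k even, 0 if k odd]. Integrating term-by-term (or equivalently evaluating the antiderivative F(x) = -x^6/2 + 13*x^4/4 + 10*x^3/3 - 5*x^2/2 - 6*x at the endpoints):
  F(1) − F(−1) = -29/12 − (35/12) = -16/3.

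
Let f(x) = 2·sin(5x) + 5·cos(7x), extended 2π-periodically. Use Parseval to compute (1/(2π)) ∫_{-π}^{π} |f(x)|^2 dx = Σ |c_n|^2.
Σ |c_n|^2 = 29/2

Expand |f|^2 and use orthogonality of {sin(nx), cos(mx)} on [-π, π]:
  ∫_{-π}^{π} sin(nx)^2 dx = π, ∫ cos(mx)^2 dx = π, and cross terms integrate to 0.
So ∫_{-π}^{π} f(x)^2 dx = 2^2 · π + 5^2 · π = (4 + 25)π.
Divide by 2π: (4 + 25)/2 = 29/2.
By Parseval, this equals Σ |c_n|^2.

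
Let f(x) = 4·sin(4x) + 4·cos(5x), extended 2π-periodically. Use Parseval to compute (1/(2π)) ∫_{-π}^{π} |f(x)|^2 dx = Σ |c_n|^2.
Σ |c_n|^2 = 16

Expand |f|^2 and use orthogonality of {sin(nx), cos(mx)} on [-π, π]:
  ∫_{-π}^{π} sin(nx)^2 dx = π, ∫ cos(mx)^2 dx = π, and cross terms integrate to 0.
So ∫_{-π}^{π} f(x)^2 dx = 4^2 · π + 4^2 · π = (16 + 16)π.
Divide by 2π: (16 + 16)/2 = 16.
By Parseval, this equals Σ |c_n|^2.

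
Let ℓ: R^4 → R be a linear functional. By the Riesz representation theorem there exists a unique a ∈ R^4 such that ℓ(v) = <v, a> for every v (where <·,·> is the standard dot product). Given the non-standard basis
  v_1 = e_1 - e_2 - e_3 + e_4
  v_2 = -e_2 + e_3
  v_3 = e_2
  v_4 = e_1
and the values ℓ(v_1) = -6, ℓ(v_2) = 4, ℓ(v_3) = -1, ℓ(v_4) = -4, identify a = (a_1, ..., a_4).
a = (-4, -1, 3, 0)

Write a = (a_1, ..., a_4) in the standard basis. For each basis vector v_i, ℓ(v_i) = <v_i, a> is a linear equation in the a_j's. Collect the n equations into a matrix system V a = ℓ, where row i of V is v_i (expressed in the standard basis). Since V is invertible (lower-triangular with 1s on the diagonal, up to permutation), solve by back-substitution:
  V =
[[1, -1, -1, 1],
 [0, -1, 1, 0],
 [0, 1, 0, 0],
 [1, 0, 0, 0]]
  V a = (-6, 4, -1, -4)
Solving gives a = (-4, -1, 3, 0).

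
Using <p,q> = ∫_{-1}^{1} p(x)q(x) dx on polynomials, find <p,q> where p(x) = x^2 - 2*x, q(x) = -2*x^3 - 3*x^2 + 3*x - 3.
<p,q> = -28/5

Expand the product: p(x)·q(x) = -2*x^5 + x^4 + 9*x^3 - 9*x^2 + 6*x.
∫_{-1}^{1} of each monomial x^k gives [2/(k+1) if k even, 0 if k odd]. Integrating term-by-term (or equivalently evaluating the antiderivative F(x) = -x^6/3 + x^5/5 + 9*x^4/4 - 3*x^3 + 3*x^2 at the endpoints):
  F(1) − F(−1) = 127/60 − (463/60) = -28/5.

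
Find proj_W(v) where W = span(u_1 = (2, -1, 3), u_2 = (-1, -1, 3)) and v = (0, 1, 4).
proj_W(v) = (0, -11/10, 33/10)

Set up U = [u_1 | ... | u_2] ∈ R^(3×2). The projector onto W = col(U) is P = U (U^T U)^(-1) U^T.
Compute U^T U =
  [14, 8]
  [8, 11],
and U^T v = (11, 11).
Solve U^T U · c = U^T v for the coefficients: c = (11/30, 11/15). The projection is proj_W(v) = U c.
Check: (v - proj_W(v)) · u_1 = 0  (should be 0).
Check: (v - proj_W(v)) · u_2 = 0  (should be 0).
Result: proj_W(v) = (0, -11/10, 33/10).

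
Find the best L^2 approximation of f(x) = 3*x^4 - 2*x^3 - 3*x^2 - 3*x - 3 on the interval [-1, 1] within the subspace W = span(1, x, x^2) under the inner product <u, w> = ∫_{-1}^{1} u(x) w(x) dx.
g(x) = -3*x^2/7 - 21*x/5 - 114/35

The best approximation g ∈ W is the orthogonal projection of f onto W. Writing g = a_0 + a_1 x + a_2 x^2, the coefficients solve the normal equations G · a = b where
  G_{ij} = <φ_i, φ_j> and b_i = <f, φ_i>, with φ_0 = 1, φ_1 = x, φ_2 = x^2.
G =
  [2, 0, 2/3]
  [0, 2/3, 0]
  [2/3, 0, 2/5],
b = (-34/5, -14/5, -82/35).
Solving gives a_0 = -114/35, a_1 = -21/5, a_2 = -3/7, so
  g(x) = -3*x^2/7 - 21*x/5 - 114/35.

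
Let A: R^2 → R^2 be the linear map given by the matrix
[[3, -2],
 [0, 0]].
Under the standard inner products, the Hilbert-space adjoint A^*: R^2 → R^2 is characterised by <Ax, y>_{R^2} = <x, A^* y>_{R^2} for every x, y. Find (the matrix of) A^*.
A^* = A^T =
[[3, 0],
 [-2, 0]]

For real matrices with standard dot products, the defining identity <Ax, y> = <x, A^* y> gives (Ax)^T y = x^T (A^*) y, i.e. x^T A^T y = x^T (A^*) y. Since this holds for all x, y, we must have A^* = A^T. Therefore
A^* =
[[3, 0],
 [-2, 0]].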